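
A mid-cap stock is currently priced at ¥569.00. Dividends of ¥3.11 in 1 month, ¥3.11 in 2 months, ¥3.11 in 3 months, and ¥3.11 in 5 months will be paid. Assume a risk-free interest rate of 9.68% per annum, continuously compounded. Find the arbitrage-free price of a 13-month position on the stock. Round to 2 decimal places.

¥618.40

PV(dividends) I = 3.11·e^(−0.0968·1/12) + 3.11·e^(−0.0968·2/12) + 3.11·e^(−0.0968·3/12) + 3.11·e^(−0.0968·5/12)
I = 3.0850 + 3.0602 + 3.0356 + 2.9871 = 12.1679
F = (S − I)·e^(rT) = (569.00 − 12.1679) · e^(0.0968·13/12)
= 556.8321 · e^0.104867 = 556.8321 × 1.110563 = ¥618.40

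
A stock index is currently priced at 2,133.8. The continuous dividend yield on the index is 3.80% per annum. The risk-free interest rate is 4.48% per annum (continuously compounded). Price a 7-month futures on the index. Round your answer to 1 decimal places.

F = S·e^((r − q)T) = 2133.8 · e^((0.0448 − 0.0380) × 7/12)
= 2133.8 · e^0.003967 = 2133.8 × 1.003975
F = 2,142.3

2,142.3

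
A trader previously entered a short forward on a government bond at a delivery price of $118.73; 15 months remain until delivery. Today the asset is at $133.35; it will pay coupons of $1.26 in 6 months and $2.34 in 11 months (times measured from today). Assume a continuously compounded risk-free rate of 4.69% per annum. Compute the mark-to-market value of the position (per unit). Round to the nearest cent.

PV(remaining coupons) I = 1.26·e^(−0.0469·6/12) + 2.34·e^(−0.0469·11/12) = 3.4723
Current forward F = (S − I)·e^(rT) = (133.35 − 3.4723)·e^(0.0469·15/12) = 129.8777 × 1.060378 = 137.7195
Value (long) = (F − K)·e^(−rT) = (137.7195 − 118.73) × 0.943060 = 17.9082
Short position value = −(long value) = -$17.91

-$17.91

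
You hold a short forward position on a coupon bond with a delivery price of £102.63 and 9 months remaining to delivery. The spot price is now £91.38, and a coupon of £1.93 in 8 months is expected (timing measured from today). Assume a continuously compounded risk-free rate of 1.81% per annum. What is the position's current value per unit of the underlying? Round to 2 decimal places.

£11.77

PV(remaining coupons) I = 1.93·e^(−0.0181·8/12) = 1.9069
Current forward F = (S − I)·e^(rT) = (91.38 − 1.9069)·e^(0.0181·9/12) = 89.4731 × 1.013668 = 90.6960
Value (long) = (F − K)·e^(−rT) = (90.6960 − 102.63) × 0.986517 = -11.7731
Short position value = −(long value) = £11.77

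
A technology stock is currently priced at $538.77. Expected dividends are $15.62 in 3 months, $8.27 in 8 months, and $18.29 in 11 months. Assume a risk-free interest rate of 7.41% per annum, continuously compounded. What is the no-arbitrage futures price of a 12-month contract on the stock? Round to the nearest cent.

PV(dividends) I = 15.62·e^(−0.0741·3/12) + 8.27·e^(−0.0741·8/12) + 18.29·e^(−0.0741·11/12)
I = 15.3333 + 7.8714 + 17.0889 = 40.2936
F = (S − I)·e^(rT) = (538.77 − 40.2936) · e^(0.0741·12/12)
= 498.4764 · e^0.074100 = 498.4764 × 1.076914 = $536.82

$536.82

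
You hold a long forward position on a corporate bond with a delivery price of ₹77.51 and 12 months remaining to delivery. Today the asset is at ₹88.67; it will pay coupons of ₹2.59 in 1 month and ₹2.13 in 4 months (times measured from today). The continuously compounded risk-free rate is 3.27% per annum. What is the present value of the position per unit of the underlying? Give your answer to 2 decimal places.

₹8.96

PV(remaining coupons) I = 2.59·e^(−0.0327·1/12) + 2.13·e^(−0.0327·4/12) = 4.6899
Current forward F = (S − I)·e^(rT) = (88.67 − 4.6899)·e^(0.0327·12/12) = 83.9801 × 1.033241 = 86.7717
Value (long) = (F − K)·e^(−rT) = (86.7717 − 77.51) × 0.967829 = 8.9637
Value = ₹8.96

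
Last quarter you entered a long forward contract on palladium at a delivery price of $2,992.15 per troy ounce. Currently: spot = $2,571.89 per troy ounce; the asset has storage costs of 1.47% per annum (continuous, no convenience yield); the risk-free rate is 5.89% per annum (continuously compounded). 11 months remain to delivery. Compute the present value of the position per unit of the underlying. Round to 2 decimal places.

Current fair forward for the remaining 11 months: F = S·e^((r + u)·T), (r + u) = 0.0589 + 0.0147 = 0.0736
F = 2571.89 · e^(0.0736 × 11/12) = 2571.89 × 1.06979460 = 2751.3940
Value of long forward = (F − K)·e^(−rT) = (2751.3940 − 2992.15) · e^(−0.0589·11/12)
= -240.7560 × 0.94744000 = -228.10

-$228.10 per troy ounce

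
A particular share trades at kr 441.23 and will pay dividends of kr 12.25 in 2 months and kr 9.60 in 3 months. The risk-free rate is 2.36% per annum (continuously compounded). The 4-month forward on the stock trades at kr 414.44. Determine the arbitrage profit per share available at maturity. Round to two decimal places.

kr 8.36 per share

PV(dividends) I = 12.25·e^(−0.0236·2/12) + 9.60·e^(−0.0236·3/12) = 21.7454
Fair forward F* = (S − I)·e^(rT) = (441.23 − 21.7454)·e^0.007867 = 419.4846 × 1.007898 = 422.7977
Market kr 414.44 < fair 422.7977: forward underpriced → reverse cash-and-carry (short the stock, invest proceeds at r, pay the dividends, go long the forward).
Profit at T = |F_mkt − F*| = |414.44 − 422.7977| = kr 8.36 per share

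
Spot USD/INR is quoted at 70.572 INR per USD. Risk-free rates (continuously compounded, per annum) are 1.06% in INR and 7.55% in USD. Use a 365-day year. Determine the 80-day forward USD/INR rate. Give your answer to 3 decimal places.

69.575

F = S·e^((r_INR − r_USD)T) = 70.572 · e^((0.0106 − 0.0755) × 80/365)
= 70.572 · e^-0.014225 = 70.572 × 0.985876
F = 69.575 INR per USD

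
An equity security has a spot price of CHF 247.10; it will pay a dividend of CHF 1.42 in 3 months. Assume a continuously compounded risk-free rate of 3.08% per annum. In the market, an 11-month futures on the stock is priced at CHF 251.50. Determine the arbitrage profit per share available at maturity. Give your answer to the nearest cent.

CHF 1.23 per share

PV(dividends) I = 1.42·e^(−0.0308·3/12) = 1.4091
Fair futures F* = (S − I)·e^(rT) = (247.10 − 1.4091)·e^0.028233 = 245.6909 × 1.028635 = 252.7263
Market CHF 251.50 < fair 252.7263: forward underpriced → reverse cash-and-carry (short the stock, invest proceeds at r, pay the dividends, go long the forward).
Profit at T = |F_mkt − F*| = |251.50 − 252.7263| = CHF 1.23 per share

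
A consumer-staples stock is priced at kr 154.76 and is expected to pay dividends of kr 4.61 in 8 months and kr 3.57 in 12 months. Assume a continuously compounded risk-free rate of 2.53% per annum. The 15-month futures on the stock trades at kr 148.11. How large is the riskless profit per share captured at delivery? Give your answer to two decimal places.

PV(dividends) I = 4.61·e^(−0.0253·8/12) + 3.57·e^(−0.0253·12/12) = 8.0137
Fair futures F* = (S − I)·e^(rT) = (154.76 − 8.0137)·e^0.031625 = 146.7463 × 1.032130 = 151.4613
Market kr 148.11 < fair 151.4613: forward underpriced → reverse cash-and-carry (short the stock, invest proceeds at r, pay the dividends, go long the forward).
Profit at T = |F_mkt − F*| = |148.11 − 151.4613| = kr 3.35 per share

kr 3.35 per share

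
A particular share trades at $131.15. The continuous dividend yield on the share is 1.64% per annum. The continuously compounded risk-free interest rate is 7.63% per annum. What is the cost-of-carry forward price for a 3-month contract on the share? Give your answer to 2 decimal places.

$133.13

F = S·e^((r − q)T) = 131.15 · e^((0.0763 − 0.0164) × 3/12)
= 131.15 · e^0.014975 = 131.15 × 1.015088
F = $133.13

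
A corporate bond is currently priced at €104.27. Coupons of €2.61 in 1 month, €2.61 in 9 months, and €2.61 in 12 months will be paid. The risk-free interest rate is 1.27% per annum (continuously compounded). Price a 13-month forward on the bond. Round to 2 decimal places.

€97.84

PV(coupons) I = 2.61·e^(−0.0127·1/12) + 2.61·e^(−0.0127·9/12) + 2.61·e^(−0.0127·12/12)
I = 2.6072 + 2.5853 + 2.5771 = 7.7696
F = (S − I)·e^(rT) = (104.27 − 7.7696) · e^(0.0127·13/12)
= 96.5004 · e^0.013758 = 96.5004 × 1.013853 = €97.84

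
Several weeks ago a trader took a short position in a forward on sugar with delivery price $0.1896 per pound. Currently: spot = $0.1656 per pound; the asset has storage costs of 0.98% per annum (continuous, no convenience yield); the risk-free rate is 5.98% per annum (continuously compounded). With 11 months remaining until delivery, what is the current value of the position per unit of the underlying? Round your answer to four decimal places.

$0.0124 per pound

Current fair forward for the remaining 11 months: F = S·e^((r + u)·T), (r + u) = 0.0598 + 0.0098 = 0.0696
F = 0.1656 · e^(0.0696 × 11/12) = 0.1656 × 1.065879 = 0.1765
Value of long forward = (F − K)·e^(−rT) = (0.1765 − 0.1896) · e^(−0.0598·11/12)
= -0.0131 × 0.946659 = -0.0124
Short position value = −(long value) = $0.0124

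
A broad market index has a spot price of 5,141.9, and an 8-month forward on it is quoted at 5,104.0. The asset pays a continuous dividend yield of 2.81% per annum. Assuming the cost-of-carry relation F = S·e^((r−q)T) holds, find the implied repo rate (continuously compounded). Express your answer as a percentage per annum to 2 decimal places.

From F = S·e^((r−q)T): (r − q) = ln(F/S)/T
ln(5104.0/5141.9) = ln(0.992629) = -0.007398
(r − q) = -0.007398 / (8/12) = -0.011097
r = ln(F/S)/T + q = -0.011097 + 0.0281 = 0.017003
r = 1.70%

1.70%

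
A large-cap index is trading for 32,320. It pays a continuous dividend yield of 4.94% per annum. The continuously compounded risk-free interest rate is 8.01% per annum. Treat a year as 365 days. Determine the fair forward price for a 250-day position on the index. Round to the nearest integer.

33,007

F = S·e^((r − q)T) = 32320 · e^((0.0801 − 0.0494) × 250/365)
= 32320 · e^0.021027 = 32320 × 1.021250
F = 33,007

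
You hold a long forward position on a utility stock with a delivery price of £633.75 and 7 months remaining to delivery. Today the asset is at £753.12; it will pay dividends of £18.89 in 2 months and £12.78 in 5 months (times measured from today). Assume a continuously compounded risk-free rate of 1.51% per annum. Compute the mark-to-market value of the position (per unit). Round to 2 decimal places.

£93.39

PV(remaining dividends) I = 18.89·e^(−0.0151·2/12) + 12.78·e^(−0.0151·5/12) = 31.5424
Current forward F = (S − I)·e^(rT) = (753.12 − 31.5424)·e^(0.0151·7/12) = 721.5776 × 1.008847 = 727.9614
Value (long) = (F − K)·e^(−rT) = (727.9614 − 633.75) × 0.991230 = 93.3852
Value = £93.39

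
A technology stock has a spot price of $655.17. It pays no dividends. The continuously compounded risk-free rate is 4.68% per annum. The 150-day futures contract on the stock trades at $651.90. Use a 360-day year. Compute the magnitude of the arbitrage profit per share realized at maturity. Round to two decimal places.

$16.17 per share

Fair futures: F* = S·e^(carry·T), with carry = r = 0.0468
F* = 655.17 · e^(0.0468 × 150/360) = 655.17 · e^0.019500 = 655.17 × 1.019691 = $668.0710
Market $651.90 < fair $668.0710: forward underpriced → reverse cash-and-carry (short spot, go long the forward).
At maturity, profit = |F_mkt − F*| = |651.90 − 668.0710| = $16.17 per share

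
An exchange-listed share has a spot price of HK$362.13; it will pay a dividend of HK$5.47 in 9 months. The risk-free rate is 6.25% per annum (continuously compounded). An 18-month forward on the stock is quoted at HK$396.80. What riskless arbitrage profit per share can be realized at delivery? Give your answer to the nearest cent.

HK$4.81 per share

PV(dividends) I = 5.47·e^(−0.0625·9/12) = 5.2195
Fair forward F* = (S − I)·e^(rT) = (362.13 − 5.2195)·e^0.093750 = 356.9105 × 1.098285 = 391.9894
Market HK$396.80 > fair 391.9894: forward overpriced → cash-and-carry (borrow at r, buy the stock and collect the dividends, short the forward).
Profit at T = |F_mkt − F*| = |396.80 − 391.9894| = HK$4.81 per share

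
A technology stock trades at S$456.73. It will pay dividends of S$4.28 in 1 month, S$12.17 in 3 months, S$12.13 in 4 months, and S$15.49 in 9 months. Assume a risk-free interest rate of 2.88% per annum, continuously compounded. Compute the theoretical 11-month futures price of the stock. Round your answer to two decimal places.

PV(dividends) I = 4.28·e^(−0.0288·1/12) + 12.17·e^(−0.0288·3/12) + 12.13·e^(−0.0288·4/12) + 15.49·e^(−0.0288·9/12)
I = 4.2697 + 12.0827 + 12.0141 + 15.1590 = 43.5255
F = (S − I)·e^(rT) = (456.73 − 43.5255) · e^(0.0288·11/12)
= 413.2045 · e^0.026400 = 413.2045 × 1.026752 = S$424.26

S$424.26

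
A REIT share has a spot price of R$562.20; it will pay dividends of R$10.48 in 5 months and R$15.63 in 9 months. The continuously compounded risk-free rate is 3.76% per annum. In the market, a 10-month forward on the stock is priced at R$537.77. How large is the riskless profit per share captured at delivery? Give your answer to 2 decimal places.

PV(dividends) I = 10.48·e^(−0.0376·5/12) + 15.63·e^(−0.0376·9/12) = 25.5125
Fair forward F* = (S − I)·e^(rT) = (562.20 − 25.5125)·e^0.031333 = 536.6875 × 1.031829 = 553.7697
Market R$537.77 < fair 553.7697: forward underpriced → reverse cash-and-carry (short the stock, invest proceeds at r, pay the dividends, go long the forward).
Profit at T = |F_mkt − F*| = |537.77 − 553.7697| = R$16.00 per share

R$16.00 per share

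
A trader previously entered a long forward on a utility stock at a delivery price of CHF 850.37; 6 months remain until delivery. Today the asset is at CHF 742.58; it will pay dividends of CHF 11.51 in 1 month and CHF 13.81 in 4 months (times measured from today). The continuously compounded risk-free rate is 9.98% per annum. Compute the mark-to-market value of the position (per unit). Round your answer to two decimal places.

PV(remaining dividends) I = 11.51·e^(−0.0998·1/12) + 13.81·e^(−0.0998·4/12) = 24.7728
Current forward F = (S − I)·e^(rT) = (742.58 − 24.7728)·e^(0.0998·6/12) = 717.8072 × 1.051166 = 754.5345
Value (long) = (F − K)·e^(−rT) = (754.5345 − 850.37) × 0.951325 = -91.1707
Value = -CHF 91.17

-CHF 91.17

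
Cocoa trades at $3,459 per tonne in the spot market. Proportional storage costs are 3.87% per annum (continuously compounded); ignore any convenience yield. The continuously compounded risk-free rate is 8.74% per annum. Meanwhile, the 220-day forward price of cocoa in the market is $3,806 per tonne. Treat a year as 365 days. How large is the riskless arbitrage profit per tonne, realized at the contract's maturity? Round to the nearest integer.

$74 per tonne

Fair forward: F* = S·e^(carry·T), with carry = (r + u) = 0.0874 + 0.0387 = 0.1261
F* = 3459 · e^(0.1261 × 220/365) = 3459 · e^0.076005 = 3459 × 1.078968 = $3732.1503
Market $3806 > fair $3732.1503: forward overpriced → cash-and-carry (buy spot, short the forward).
At maturity, profit = |F_mkt − F*| = |3806 − 3732.1503| = $74 per tonne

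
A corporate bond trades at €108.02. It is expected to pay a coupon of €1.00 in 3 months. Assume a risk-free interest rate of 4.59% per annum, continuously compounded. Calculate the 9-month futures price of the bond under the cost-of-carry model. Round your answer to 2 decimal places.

€110.78

PV(coupons) I = 1.00·e^(−0.0459·3/12)
I = 0.9886
F = (S − I)·e^(rT) = (108.02 − 0.9886) · e^(0.0459·9/12)
= 107.0314 · e^0.034425 = 107.0314 × 1.035024 = €110.78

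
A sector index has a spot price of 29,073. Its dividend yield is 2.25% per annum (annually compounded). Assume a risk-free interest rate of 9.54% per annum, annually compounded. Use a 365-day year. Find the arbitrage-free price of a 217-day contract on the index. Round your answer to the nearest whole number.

F = S · (1+r)^T / (1+q)^T
= 29073 × 1.055667 / 1.013316 = 29073 × 1.041794
F = 30,288

30,288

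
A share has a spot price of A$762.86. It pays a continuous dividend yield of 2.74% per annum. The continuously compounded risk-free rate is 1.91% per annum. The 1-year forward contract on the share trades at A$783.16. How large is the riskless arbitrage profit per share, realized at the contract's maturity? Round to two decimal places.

Fair forward: F* = S·e^(carry·T), with carry = (r − q) = 0.0191 − 0.0274 = -0.0083
F* = 762.86 · e^(-0.0083 × 1) = 762.86 · e^-0.008300 = 762.86 × 0.991734 = A$756.5542
Market A$783.16 > fair A$756.5542: forward overpriced → cash-and-carry (buy spot, short the forward).
At maturity, profit = |F_mkt − F*| = |783.16 − 756.5542| = A$26.61 per share

A$26.61 per share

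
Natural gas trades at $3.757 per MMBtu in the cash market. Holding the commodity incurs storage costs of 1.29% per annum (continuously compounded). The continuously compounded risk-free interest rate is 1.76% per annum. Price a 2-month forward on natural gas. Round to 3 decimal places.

$3.776 per MMBtu

Net carry = r + u − y = 0.0176 + 0.0129 − 0.0000 = 0.0305
F = S·e^((r+u−y)T) = 3.757 · e^(0.0305 × 2/12) = 3.757 · e^0.005083
= 3.757 × 1.005096 = $3.776 per MMBtu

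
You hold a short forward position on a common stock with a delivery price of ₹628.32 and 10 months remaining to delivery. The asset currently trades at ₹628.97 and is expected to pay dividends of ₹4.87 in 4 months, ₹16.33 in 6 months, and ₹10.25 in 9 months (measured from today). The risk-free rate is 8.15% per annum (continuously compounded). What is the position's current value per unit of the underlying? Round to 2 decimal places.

PV(remaining dividends) I = 4.87·e^(−0.0815·4/12) + 16.33·e^(−0.0815·6/12) + 10.25·e^(−0.0815·9/12) = 30.0596
Current forward F = (S − I)·e^(rT) = (628.97 − 30.0596)·e^(0.0815·10/12) = 598.9104 × 1.070276 = 640.9994
Value (long) = (F − K)·e^(−rT) = (640.9994 − 628.32) × 0.934338 = 11.8468
Short position value = −(long value) = -₹11.85

-₹11.85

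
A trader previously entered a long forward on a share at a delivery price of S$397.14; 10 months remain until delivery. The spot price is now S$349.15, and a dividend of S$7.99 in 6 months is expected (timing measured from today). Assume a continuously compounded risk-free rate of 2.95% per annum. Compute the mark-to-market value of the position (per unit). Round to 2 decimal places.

PV(remaining dividends) I = 7.99·e^(−0.0295·6/12) = 7.8730
Current forward F = (S − I)·e^(rT) = (349.15 − 7.8730)·e^(0.0295·10/12) = 341.2770 × 1.024888 = 349.7707
Value (long) = (F − K)·e^(−rT) = (349.7707 − 397.14) × 0.975716 = -46.2190
Value = -S$46.22

-S$46.22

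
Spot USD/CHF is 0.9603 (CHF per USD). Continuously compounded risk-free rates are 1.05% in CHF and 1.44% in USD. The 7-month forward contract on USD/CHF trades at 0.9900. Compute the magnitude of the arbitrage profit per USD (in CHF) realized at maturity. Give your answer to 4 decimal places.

0.0319 per USD (in CHF)

Fair forward: F* = S·e^(carry·T), with carry = (r_CHF − r_USD) = 0.0105 − 0.0144 = -0.0039
F* = 0.9603 · e^(-0.0039 × 7/12) = 0.9603 · e^-0.002275 = 0.9603 × 0.997728 = 0.9581
Market 0.9900 > fair 0.9581: forward overpriced → cash-and-carry (buy spot, short the forward).
At maturity, profit = |F_mkt − F*| = |0.9900 − 0.9581| = 0.0319 per USD (in CHF)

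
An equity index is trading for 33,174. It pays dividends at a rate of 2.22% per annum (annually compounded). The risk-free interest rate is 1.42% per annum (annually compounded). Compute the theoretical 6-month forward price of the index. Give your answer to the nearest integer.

33,044

F = S · (1+r)^T / (1+q)^T
= 33174 × 1.007075 / 1.011039 = 33174 × 0.996079
F = 33,044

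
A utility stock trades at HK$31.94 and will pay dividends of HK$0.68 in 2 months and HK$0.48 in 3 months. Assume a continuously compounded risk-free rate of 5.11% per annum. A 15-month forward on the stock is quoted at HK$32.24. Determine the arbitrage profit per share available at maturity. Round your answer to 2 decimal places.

HK$0.58 per share

PV(dividends) I = 0.68·e^(−0.0511·2/12) + 0.48·e^(−0.0511·3/12) = 1.1481
Fair forward F* = (S − I)·e^(rT) = (31.94 − 1.1481)·e^0.063875 = 30.7919 × 1.065959 = 32.8229
Market HK$32.24 < fair 32.8229: forward underpriced → reverse cash-and-carry (short the stock, invest proceeds at r, pay the dividends, go long the forward).
Profit at T = |F_mkt − F*| = |32.24 − 32.8229| = HK$0.58 per share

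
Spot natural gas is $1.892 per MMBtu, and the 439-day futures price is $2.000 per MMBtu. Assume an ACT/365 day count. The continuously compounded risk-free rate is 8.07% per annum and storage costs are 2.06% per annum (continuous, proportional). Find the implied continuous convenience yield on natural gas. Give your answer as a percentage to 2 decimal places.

5.51%

F = S·e^((r+u−y)T) ⇒ (r+u−y) = ln(F/S)/T
ln(2.000/1.892) = 0.055513; /T ⇒ 0.046155
y = r + u − ln(F/S)/T = 0.0807 + 0.0206 − 0.046155 = 0.055145
y = 5.51%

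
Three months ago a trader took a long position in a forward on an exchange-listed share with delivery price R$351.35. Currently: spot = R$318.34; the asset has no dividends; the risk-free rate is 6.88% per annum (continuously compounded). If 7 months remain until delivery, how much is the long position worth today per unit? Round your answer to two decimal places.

-R$19.19

Current fair forward for the remaining 7 months: F = S·e^(r·T), r = 0.0688
F = 318.34 · e^(0.0688 × 7/12) = 318.34 × 1.040950 = 331.3760
Value of long forward = (F − K)·e^(−rT) = (331.3760 − 351.35) · e^(−0.0688·7/12)
= -19.9740 × 0.960661 = -19.19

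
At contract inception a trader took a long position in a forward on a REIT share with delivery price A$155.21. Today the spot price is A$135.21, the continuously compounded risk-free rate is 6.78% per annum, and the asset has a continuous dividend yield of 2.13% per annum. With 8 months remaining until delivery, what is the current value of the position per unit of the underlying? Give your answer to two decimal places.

-A$15.05

Current fair forward for the remaining 8 months: F = S·e^((r − q)·T), (r − q) = 0.0678 − 0.0213 = 0.0465
F = 135.21 · e^(0.0465 × 8/12) = 135.21 × 1.031486 = 139.4672
Value of long forward = (F − K)·e^(−rT) = (139.4672 − 155.21) · e^(−0.0678·8/12)
= -15.7428 × 0.955806 = -15.05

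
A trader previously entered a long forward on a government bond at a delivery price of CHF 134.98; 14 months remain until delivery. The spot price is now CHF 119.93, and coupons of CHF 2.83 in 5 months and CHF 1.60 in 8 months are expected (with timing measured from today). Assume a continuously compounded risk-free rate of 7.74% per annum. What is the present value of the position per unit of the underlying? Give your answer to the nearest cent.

-CHF 7.66

PV(remaining coupons) I = 2.83·e^(−0.0774·5/12) + 1.60·e^(−0.0774·8/12) = 4.2597
Current forward F = (S − I)·e^(rT) = (119.93 − 4.2597)·e^(0.0774·14/12) = 115.6703 × 1.094503 = 126.6015
Value (long) = (F − K)·e^(−rT) = (126.6015 − 134.98) × 0.913657 = -7.6551
Value = -CHF 7.66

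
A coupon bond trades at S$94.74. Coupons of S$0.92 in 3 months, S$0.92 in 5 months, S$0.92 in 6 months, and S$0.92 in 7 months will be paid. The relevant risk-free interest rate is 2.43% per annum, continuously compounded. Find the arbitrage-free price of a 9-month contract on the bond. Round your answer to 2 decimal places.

S$92.77

PV(coupons) I = 0.92·e^(−0.0243·3/12) + 0.92·e^(−0.0243·5/12) + 0.92·e^(−0.0243·6/12) + 0.92·e^(−0.0243·7/12)
I = 0.9144 + 0.9107 + 0.9089 + 0.9071 = 3.6411
F = (S − I)·e^(rT) = (94.74 − 3.6411) · e^(0.0243·9/12)
= 91.0989 · e^0.018225 = 91.0989 × 1.018392 = S$92.77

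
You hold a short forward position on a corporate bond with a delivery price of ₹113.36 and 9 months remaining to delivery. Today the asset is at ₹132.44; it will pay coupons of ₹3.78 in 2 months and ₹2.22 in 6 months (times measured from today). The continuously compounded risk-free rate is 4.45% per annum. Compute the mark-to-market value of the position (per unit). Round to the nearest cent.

-₹16.88

PV(remaining coupons) I = 3.78·e^(−0.0445·2/12) + 2.22·e^(−0.0445·6/12) = 5.9232
Current forward F = (S − I)·e^(rT) = (132.44 − 5.9232)·e^(0.0445·9/12) = 126.5168 × 1.033938 = 130.8105
Value (long) = (F − K)·e^(−rT) = (130.8105 − 113.36) × 0.967176 = 16.8777
Short position value = −(long value) = -₹16.88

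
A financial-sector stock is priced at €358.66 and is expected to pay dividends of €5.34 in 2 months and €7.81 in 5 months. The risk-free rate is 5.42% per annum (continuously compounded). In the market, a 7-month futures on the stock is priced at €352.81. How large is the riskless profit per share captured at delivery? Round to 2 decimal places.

€4.03 per share

PV(dividends) I = 5.34·e^(−0.0542·2/12) + 7.81·e^(−0.0542·5/12) = 12.9276
Fair futures F* = (S − I)·e^(rT) = (358.66 − 12.9276)·e^0.031617 = 345.7324 × 1.032122 = 356.8380
Market €352.81 < fair 356.8380: forward underpriced → reverse cash-and-carry (short the stock, invest proceeds at r, pay the dividends, go long the forward).
Profit at T = |F_mkt − F*| = |352.81 − 356.8380| = €4.03 per share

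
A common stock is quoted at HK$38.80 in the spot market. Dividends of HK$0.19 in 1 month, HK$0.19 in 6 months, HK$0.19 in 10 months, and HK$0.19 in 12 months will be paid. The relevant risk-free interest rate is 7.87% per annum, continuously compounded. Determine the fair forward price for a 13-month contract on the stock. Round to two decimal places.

HK$41.46

PV(dividends) I = 0.19·e^(−0.0787·1/12) + 0.19·e^(−0.0787·6/12) + 0.19·e^(−0.0787·10/12) + 0.19·e^(−0.0787·12/12)
I = 0.1888 + 0.1827 + 0.1779 + 0.1756 = 0.7250
F = (S − I)·e^(rT) = (38.80 − 0.7250) · e^(0.0787·13/12)
= 38.0750 · e^0.085258 = 38.0750 × 1.088998 = HK$41.46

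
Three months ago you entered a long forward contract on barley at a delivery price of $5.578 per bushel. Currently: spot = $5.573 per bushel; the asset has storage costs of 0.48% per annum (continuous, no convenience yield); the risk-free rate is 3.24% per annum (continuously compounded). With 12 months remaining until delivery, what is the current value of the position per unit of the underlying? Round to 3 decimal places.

$0.200 per bushel

Current fair forward for the remaining 12 months: F = S·e^((r + u)·T), (r + u) = 0.0324 + 0.0048 = 0.0372
F = 5.573 · e^(0.0372 × 12/12) = 5.573 × 1.037901 = 5.7842
Value of long forward = (F − K)·e^(−rT) = (5.7842 − 5.578) · e^(−0.0324·12/12)
= 0.2062 × 0.968119 = 0.200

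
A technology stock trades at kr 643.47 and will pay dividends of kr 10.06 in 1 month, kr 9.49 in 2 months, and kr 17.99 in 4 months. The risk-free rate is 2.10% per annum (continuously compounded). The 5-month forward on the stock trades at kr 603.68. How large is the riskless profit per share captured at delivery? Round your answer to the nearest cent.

PV(dividends) I = 10.06·e^(−0.0210·1/12) + 9.49·e^(−0.0210·2/12) + 17.99·e^(−0.0210·4/12) = 37.3638
Fair forward F* = (S − I)·e^(rT) = (643.47 − 37.3638)·e^0.008750 = 606.1062 × 1.008788 = 611.4327
Market kr 603.68 < fair 611.4327: forward underpriced → reverse cash-and-carry (short the stock, invest proceeds at r, pay the dividends, go long the forward).
Profit at T = |F_mkt − F*| = |603.68 − 611.4327| = kr 7.75 per share

kr 7.75 per share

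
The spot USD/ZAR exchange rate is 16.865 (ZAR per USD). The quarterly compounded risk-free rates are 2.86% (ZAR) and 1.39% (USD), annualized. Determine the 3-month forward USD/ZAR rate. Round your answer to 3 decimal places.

16.927

By covered interest parity, F = S · (1+r_ZAR/4)^(4T) / (1+r_USD/4)^(4T)
= 16.865 × 1.007150 / 1.003475 = 16.865 × 1.003662
F = 16.927 ZAR per USD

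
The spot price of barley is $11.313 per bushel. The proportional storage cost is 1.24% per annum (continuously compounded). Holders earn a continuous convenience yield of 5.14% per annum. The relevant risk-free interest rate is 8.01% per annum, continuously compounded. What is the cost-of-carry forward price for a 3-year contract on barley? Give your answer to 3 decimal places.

$12.798 per bushel

Net carry = r + u − y = 0.0801 + 0.0124 − 0.0514 = 0.0411
F = S·e^((r+u−y)T) = 11.313 · e^(0.0411 × 3) = 11.313 · e^0.123300
= 11.313 × 1.131224 = $12.798 per bushel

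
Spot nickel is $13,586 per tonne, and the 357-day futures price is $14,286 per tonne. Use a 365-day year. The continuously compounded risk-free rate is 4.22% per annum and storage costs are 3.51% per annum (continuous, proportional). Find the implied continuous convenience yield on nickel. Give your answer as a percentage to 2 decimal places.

2.59%

F = S·e^((r+u−y)T) ⇒ (r+u−y) = ln(F/S)/T
ln(14286/13586) = 0.050240; /T ⇒ 0.051366
y = r + u − ln(F/S)/T = 0.0422 + 0.0351 − 0.051366 = 0.025934
y = 2.59%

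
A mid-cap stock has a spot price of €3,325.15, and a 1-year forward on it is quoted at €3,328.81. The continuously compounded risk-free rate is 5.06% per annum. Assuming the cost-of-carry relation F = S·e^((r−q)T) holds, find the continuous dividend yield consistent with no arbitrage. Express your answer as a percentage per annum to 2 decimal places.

From F = S·e^((r−q)T): (r − q) = ln(F/S)/T
ln(3328.81/3325.15) = ln(1.001101) = 0.001100
(r − q) = 0.001100 / (1) = 0.001100
q = r − ln(F/S)/T = 0.0506 − 0.001100 = 0.049500
q = 4.95%

4.95%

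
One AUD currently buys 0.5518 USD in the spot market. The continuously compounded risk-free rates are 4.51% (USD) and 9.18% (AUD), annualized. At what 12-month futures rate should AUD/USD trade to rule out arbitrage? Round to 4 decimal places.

0.5266

F = S·e^((r_USD − r_AUD)T) = 0.5518 · e^((0.0451 − 0.0918) × 12/12)
= 0.5518 · e^-0.046700 = 0.5518 × 0.954374
F = 0.5266 USD per AUD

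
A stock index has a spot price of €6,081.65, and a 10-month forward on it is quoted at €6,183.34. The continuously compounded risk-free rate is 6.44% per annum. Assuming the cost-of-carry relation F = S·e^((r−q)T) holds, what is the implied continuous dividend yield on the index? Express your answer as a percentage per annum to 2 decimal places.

4.45%

From F = S·e^((r−q)T): (r − q) = ln(F/S)/T
ln(6183.34/6081.65) = ln(1.016721) = 0.016583
(r − q) = 0.016583 / (10/12) = 0.019900
q = r − ln(F/S)/T = 0.0644 − 0.019900 = 0.044500
q = 4.45%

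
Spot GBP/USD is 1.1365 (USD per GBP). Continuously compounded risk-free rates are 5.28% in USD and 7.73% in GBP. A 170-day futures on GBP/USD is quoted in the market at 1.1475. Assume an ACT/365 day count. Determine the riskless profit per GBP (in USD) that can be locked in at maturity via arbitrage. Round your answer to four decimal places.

Fair futures: F* = S·e^(carry·T), with carry = (r_USD − r_GBP) = 0.0528 − 0.0773 = -0.0245
F* = 1.1365 · e^(-0.0245 × 170/365) = 1.1365 · e^-0.011411 = 1.1365 × 0.988654 = 1.1236
Market 1.1475 > fair 1.1236: forward overpriced → cash-and-carry (buy spot, short the forward).
At maturity, profit = |F_mkt − F*| = |1.1475 − 1.1236| = 0.0239 per GBP (in USD)

0.0239 per GBP (in USD)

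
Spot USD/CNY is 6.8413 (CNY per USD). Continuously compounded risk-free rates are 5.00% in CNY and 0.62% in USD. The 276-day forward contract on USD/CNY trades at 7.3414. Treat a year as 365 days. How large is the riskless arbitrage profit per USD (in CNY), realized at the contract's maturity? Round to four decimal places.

Fair forward: F* = S·e^(carry·T), with carry = (r_CNY − r_USD) = 0.0500 − 0.0062 = 0.0438
F* = 6.8413 · e^(0.0438 × 276/365) = 6.8413 · e^0.033120 = 6.8413 × 1.033675 = 7.0717
Market 7.3414 > fair 7.0717: forward overpriced → cash-and-carry (buy spot, short the forward).
At maturity, profit = |F_mkt − F*| = |7.3414 − 7.0717| = 0.2697 per USD (in CNY)

0.2697 per USD (in CNY)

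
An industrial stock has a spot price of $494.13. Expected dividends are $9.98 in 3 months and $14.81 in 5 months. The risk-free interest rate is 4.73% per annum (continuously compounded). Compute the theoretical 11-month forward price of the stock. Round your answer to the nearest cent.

PV(dividends) I = 9.98·e^(−0.0473·3/12) + 14.81·e^(−0.0473·5/12)
I = 9.8627 + 14.5210 = 24.3837
F = (S − I)·e^(rT) = (494.13 − 24.3837) · e^(0.0473·11/12)
= 469.7463 · e^0.043358 = 469.7463 × 1.044312 = $490.56

$490.56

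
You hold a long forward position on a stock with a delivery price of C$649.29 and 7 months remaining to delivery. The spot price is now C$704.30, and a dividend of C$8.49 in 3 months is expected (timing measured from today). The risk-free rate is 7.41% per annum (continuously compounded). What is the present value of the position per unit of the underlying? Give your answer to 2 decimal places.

PV(remaining dividends) I = 8.49·e^(−0.0741·3/12) = 8.3342
Current forward F = (S − I)·e^(rT) = (704.30 − 8.3342)·e^(0.0741·7/12) = 695.9658 × 1.044173 = 726.7087
Value (long) = (F − K)·e^(−rT) = (726.7087 − 649.29) × 0.957696 = 74.1436
Value = C$74.14

C$74.14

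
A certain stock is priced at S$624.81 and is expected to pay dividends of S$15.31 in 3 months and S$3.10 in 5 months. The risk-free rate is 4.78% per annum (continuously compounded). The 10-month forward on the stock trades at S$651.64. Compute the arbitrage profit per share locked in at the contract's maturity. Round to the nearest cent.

S$20.34 per share

PV(dividends) I = 15.31·e^(−0.0478·3/12) + 3.10·e^(−0.0478·5/12) = 18.1670
Fair forward F* = (S − I)·e^(rT) = (624.81 − 18.1670)·e^0.039833 = 606.6430 × 1.040637 = 631.2952
Market S$651.64 > fair 631.2952: forward overpriced → cash-and-carry (borrow at r, buy the stock and collect the dividends, short the forward).
Profit at T = |F_mkt − F*| = |651.64 − 631.2952| = S$20.34 per share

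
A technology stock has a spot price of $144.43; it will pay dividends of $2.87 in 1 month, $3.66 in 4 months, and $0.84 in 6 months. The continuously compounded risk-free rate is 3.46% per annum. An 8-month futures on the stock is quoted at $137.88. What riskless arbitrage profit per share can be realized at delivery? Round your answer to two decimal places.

$2.44 per share

PV(dividends) I = 2.87·e^(−0.0346·1/12) + 3.66·e^(−0.0346·4/12) + 0.84·e^(−0.0346·6/12) = 7.3054
Fair futures F* = (S − I)·e^(rT) = (144.43 − 7.3054)·e^0.023067 = 137.1246 × 1.023335 = 140.3244
Market $137.88 < fair 140.3244: forward underpriced → reverse cash-and-carry (short the stock, invest proceeds at r, pay the dividends, go long the forward).
Profit at T = |F_mkt − F*| = |137.88 − 140.3244| = $2.44 per share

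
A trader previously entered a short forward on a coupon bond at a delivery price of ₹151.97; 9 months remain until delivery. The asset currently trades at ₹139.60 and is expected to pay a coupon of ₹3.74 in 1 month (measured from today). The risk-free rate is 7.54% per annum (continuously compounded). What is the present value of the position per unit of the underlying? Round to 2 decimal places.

PV(remaining coupons) I = 3.74·e^(−0.0754·1/12) = 3.7166
Current forward F = (S − I)·e^(rT) = (139.60 − 3.7166)·e^(0.0754·9/12) = 135.8834 × 1.058180 = 143.7891
Value (long) = (F − K)·e^(−rT) = (143.7891 − 151.97) × 0.945019 = -7.7311
Short position value = −(long value) = ₹7.73

₹7.73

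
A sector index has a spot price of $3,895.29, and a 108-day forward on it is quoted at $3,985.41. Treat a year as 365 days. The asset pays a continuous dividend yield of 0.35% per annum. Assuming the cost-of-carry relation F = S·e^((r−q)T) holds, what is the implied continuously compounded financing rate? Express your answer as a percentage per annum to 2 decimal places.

From F = S·e^((r−q)T): (r − q) = ln(F/S)/T
ln(3985.41/3895.29) = ln(1.023136) = 0.022872
(r − q) = 0.022872 / (108/365) = 0.077299
r = ln(F/S)/T + q = 0.077299 + 0.0035 = 0.080799
r = 8.08%

8.08%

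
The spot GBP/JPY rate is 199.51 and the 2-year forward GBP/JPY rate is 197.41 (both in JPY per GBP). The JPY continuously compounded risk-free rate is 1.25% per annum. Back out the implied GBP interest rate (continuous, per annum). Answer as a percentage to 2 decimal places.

F = S·e^((r_JPY − r_GBP)T) ⇒ r_GBP = r_JPY − ln(F/S)/T
ln(197.41/199.51) = -0.010582; /(2) = -0.005291
r_GBP = 0.0125 + 0.005291 = 0.017791
r_GBP = 1.78%

1.78%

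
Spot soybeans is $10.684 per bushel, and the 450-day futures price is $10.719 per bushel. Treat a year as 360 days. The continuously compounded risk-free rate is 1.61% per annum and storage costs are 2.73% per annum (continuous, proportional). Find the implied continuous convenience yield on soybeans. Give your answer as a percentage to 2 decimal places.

4.08%

F = S·e^((r+u−y)T) ⇒ (r+u−y) = ln(F/S)/T
ln(10.719/10.684) = 0.003271; /T ⇒ 0.002617
y = r + u − ln(F/S)/T = 0.0161 + 0.0273 − 0.002617 = 0.040783
y = 4.08%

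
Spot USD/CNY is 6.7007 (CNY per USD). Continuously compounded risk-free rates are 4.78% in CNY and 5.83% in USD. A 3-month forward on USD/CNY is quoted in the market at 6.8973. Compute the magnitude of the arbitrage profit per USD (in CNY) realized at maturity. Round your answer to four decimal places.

0.2142 per USD (in CNY)

Fair forward: F* = S·e^(carry·T), with carry = (r_CNY − r_USD) = 0.0478 − 0.0583 = -0.0105
F* = 6.7007 · e^(-0.0105 × 3/12) = 6.7007 · e^-0.002625 = 6.7007 × 0.997378 = 6.6831
Market 6.8973 > fair 6.6831: forward overpriced → cash-and-carry (buy spot, short the forward).
At maturity, profit = |F_mkt − F*| = |6.8973 − 6.6831| = 0.2142 per USD (in CNY)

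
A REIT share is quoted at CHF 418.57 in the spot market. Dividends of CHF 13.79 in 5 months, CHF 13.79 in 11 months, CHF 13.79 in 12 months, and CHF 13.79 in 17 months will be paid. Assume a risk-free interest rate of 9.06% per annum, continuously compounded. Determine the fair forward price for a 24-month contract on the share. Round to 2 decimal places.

PV(dividends) I = 13.79·e^(−0.0906·5/12) + 13.79·e^(−0.0906·11/12) + 13.79·e^(−0.0906·12/12) + 13.79·e^(−0.0906·17/12)
I = 13.2791 + 12.6910 + 12.5956 + 12.1289 = 50.6946
F = (S − I)·e^(rT) = (418.57 − 50.6946) · e^(0.0906·24/12)
= 367.8754 · e^0.181200 = 367.8754 × 1.198655 = CHF 440.96

CHF 440.96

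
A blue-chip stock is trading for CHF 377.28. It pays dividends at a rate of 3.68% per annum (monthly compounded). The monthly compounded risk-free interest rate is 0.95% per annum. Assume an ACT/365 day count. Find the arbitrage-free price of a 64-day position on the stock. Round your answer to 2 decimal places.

CHF 375.48

F = S · (1+r/12)^(12T) / (1+q/12)^(12T)
= 377.28 × 1.001666 / 1.006464 = 377.28 × 0.995233
F = CHF 375.48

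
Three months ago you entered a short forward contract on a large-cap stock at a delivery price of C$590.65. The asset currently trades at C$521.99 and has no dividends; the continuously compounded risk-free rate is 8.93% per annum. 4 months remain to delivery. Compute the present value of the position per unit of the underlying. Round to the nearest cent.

C$51.34

Current fair forward for the remaining 4 months: F = S·e^(r·T), r = 0.0893
F = 521.99 · e^(0.0893 × 4/12) = 521.99 × 1.030214 = 537.7614
Value of long forward = (F − K)·e^(−rT) = (537.7614 − 590.65) · e^(−0.0893·4/12)
= -52.8886 × 0.970672 = -51.34
Short position value = −(long value) = C$51.34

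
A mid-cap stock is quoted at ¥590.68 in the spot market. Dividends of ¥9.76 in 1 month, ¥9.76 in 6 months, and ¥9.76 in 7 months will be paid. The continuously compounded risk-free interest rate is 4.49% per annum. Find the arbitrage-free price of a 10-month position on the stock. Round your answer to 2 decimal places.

PV(dividends) I = 9.76·e^(−0.0449·1/12) + 9.76·e^(−0.0449·6/12) + 9.76·e^(−0.0449·7/12)
I = 9.7235 + 9.5433 + 9.5077 = 28.7745
F = (S − I)·e^(rT) = (590.68 − 28.7745) · e^(0.0449·10/12)
= 561.9055 · e^0.037417 = 561.9055 × 1.038126 = ¥583.33

¥583.33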